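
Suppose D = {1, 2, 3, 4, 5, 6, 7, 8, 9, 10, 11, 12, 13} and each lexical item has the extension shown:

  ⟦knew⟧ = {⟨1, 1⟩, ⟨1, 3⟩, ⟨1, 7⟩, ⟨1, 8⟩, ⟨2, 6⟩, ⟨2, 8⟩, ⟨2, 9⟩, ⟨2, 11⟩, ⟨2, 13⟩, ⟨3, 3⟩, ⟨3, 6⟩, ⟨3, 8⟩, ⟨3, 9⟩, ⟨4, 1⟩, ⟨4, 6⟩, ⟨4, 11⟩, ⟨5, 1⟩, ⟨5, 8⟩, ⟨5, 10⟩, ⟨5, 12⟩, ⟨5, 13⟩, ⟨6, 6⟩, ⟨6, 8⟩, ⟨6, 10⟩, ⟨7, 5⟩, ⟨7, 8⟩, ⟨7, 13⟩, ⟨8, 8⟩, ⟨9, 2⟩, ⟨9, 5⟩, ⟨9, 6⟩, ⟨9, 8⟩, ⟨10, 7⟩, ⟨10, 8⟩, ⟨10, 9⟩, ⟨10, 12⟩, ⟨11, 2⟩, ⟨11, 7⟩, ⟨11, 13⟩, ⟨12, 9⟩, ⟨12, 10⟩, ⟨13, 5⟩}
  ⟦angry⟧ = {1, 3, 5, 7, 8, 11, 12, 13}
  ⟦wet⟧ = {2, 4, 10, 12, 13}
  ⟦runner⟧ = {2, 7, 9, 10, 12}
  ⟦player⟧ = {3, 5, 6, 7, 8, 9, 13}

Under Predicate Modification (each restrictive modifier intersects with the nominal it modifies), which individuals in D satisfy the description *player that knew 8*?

⟦that knew 8⟧ = {x : ⟨x, 8⟩ ∈ ⟦knew⟧} = {1, 2, 3, 5, 6, 7, 8, 9, 10}
⟦player⟧ = {3, 5, 6, 7, 8, 9, 13}
… ∩ ⟦that knew 8⟧ = {3, 5, 6, 7, 8, 9, 13} ∩ {1, 2, 3, 5, 6, 7, 8, 9, 10} = {3, 5, 6, 7, 8, 9}
So ⟦player that knew 8⟧ = {3, 5, 6, 7, 8, 9}.

{3, 5, 6, 7, 8, 9}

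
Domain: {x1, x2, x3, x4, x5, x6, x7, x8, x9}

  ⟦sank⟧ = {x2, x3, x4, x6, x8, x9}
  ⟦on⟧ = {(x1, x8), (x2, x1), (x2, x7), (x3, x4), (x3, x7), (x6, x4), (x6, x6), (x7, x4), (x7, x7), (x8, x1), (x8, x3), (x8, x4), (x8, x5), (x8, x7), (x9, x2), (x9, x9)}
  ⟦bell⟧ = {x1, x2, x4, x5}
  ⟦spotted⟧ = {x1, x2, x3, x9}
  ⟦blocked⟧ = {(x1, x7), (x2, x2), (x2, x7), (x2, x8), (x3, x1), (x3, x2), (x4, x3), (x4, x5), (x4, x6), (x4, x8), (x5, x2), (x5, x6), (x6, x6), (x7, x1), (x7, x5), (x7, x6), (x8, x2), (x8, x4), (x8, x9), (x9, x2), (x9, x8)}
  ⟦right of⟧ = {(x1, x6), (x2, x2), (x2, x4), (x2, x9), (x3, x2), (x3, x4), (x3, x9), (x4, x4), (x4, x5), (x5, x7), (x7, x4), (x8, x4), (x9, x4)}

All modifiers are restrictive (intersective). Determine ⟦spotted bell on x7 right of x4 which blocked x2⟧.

{x2}

⟦on x7⟧ = {x : ⟨x, x7⟩ ∈ ⟦on⟧} = {x2, x3, x7, x8}
⟦right of x4⟧ = {x : ⟨x, x4⟩ ∈ ⟦right of⟧} = {x2, x3, x4, x7, x8, x9}
⟦which blocked x2⟧ = {x : ⟨x, x2⟩ ∈ ⟦blocked⟧} = {x2, x3, x5, x8, x9}
⟦bell⟧ = {x1, x2, x4, x5}
… ∩ ⟦on x7⟧ = {x1, x2, x4, x5} ∩ {x2, x3, x7, x8} = {x2}
… ∩ ⟦right of x4⟧ = {x2} ∩ {x2, x3, x4, x7, x8, x9} = {x2}
… ∩ ⟦which blocked x2⟧ = {x2} ∩ {x2, x3, x5, x8, x9} = {x2}
… ∩ ⟦spotted⟧ = {x2} ∩ {x1, x2, x3, x9} = {x2}
So ⟦spotted bell on x7 right of x4 which blocked x2⟧ = {x2}.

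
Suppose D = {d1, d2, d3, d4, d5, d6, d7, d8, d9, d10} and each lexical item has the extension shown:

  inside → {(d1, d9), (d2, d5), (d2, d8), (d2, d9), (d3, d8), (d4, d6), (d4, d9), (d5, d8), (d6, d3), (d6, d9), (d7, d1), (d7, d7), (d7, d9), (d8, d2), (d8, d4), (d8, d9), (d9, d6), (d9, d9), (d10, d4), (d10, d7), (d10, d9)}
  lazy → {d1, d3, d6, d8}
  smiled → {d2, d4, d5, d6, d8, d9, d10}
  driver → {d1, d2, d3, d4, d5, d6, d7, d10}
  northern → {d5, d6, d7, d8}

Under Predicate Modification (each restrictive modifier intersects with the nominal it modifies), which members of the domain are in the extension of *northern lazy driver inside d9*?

{d6}

⟦inside d9⟧ = {x : ⟨x, d9⟩ ∈ ⟦inside⟧} = {d1, d2, d4, d6, d7, d8, d9, d10}
⟦driver⟧ = {d1, d2, d3, d4, d5, d6, d7, d10}
… ∩ ⟦inside d9⟧ = {d1, d2, d3, d4, d5, d6, d7, d10} ∩ {d1, d2, d4, d6, d7, d8, d9, d10} = {d1, d2, d4, d6, d7, d10}
… ∩ ⟦northern⟧ = {d1, d2, d4, d6, d7, d10} ∩ {d5, d6, d7, d8} = {d6, d7}
… ∩ ⟦lazy⟧ = {d6, d7} ∩ {d1, d3, d6, d8} = {d6}
So ⟦northern lazy driver inside d9⟧ = {d6}.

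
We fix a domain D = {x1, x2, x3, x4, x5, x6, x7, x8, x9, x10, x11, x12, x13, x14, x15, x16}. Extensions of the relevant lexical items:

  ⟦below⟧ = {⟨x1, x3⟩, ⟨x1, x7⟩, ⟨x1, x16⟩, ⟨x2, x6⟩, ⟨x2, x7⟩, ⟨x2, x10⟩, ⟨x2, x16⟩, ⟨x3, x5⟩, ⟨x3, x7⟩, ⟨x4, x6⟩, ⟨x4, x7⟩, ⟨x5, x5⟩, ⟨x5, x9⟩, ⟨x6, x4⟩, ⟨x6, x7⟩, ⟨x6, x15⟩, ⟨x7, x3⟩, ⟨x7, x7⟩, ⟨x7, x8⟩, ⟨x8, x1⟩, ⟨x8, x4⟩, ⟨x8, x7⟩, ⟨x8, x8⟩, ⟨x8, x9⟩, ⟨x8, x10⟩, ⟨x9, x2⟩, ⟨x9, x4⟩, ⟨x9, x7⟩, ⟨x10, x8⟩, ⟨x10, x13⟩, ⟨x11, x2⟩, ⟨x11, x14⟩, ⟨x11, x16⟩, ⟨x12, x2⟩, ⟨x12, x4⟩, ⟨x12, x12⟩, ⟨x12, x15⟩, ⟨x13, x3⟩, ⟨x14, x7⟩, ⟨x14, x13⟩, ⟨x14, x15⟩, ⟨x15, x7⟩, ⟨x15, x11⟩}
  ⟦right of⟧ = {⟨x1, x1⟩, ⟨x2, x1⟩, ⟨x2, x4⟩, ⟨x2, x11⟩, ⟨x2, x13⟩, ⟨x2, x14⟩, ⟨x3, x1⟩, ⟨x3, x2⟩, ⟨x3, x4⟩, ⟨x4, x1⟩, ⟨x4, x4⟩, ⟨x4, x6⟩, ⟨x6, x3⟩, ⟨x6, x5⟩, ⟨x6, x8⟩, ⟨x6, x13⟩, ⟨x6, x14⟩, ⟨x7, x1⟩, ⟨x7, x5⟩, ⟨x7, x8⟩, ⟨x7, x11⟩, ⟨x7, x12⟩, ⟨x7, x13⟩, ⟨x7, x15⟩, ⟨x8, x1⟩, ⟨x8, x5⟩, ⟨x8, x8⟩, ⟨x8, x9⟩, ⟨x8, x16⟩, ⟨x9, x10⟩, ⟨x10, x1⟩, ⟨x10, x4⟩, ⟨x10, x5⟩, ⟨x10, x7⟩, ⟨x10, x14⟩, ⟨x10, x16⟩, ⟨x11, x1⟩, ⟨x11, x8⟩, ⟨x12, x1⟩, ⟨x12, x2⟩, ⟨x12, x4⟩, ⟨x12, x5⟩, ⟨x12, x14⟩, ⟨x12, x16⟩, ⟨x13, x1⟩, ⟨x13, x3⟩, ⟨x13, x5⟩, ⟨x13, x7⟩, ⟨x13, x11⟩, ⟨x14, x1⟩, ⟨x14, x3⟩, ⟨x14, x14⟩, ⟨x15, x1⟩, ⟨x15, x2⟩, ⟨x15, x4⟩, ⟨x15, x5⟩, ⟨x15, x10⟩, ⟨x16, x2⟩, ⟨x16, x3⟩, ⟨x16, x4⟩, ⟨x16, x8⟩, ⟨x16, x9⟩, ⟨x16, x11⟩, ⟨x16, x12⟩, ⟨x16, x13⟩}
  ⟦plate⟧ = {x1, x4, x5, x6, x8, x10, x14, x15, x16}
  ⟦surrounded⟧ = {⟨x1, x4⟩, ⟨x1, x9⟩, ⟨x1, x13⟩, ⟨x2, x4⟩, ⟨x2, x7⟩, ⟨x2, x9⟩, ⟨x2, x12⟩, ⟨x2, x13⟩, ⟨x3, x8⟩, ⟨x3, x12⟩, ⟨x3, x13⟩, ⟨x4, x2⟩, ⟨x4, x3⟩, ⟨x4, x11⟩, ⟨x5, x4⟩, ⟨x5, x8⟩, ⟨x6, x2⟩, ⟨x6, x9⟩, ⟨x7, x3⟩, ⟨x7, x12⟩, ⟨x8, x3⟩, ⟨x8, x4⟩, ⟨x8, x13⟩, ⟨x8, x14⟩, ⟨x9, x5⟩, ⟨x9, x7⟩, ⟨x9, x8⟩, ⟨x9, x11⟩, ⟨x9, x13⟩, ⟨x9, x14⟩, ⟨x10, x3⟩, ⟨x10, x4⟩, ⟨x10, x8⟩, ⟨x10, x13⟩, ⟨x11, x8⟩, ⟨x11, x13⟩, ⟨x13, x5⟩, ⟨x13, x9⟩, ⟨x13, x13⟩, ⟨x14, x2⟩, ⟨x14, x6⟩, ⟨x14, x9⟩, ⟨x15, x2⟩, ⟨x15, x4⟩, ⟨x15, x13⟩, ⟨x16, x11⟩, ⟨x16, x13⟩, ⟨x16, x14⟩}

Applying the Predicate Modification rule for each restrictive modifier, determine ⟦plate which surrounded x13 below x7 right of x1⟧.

⟦which surrounded x13⟧ = {x : ⟨x, x13⟩ ∈ ⟦surrounded⟧} = {x1, x2, x3, x8, x9, x10, x11, x13, x15, x16}
⟦below x7⟧ = {x : ⟨x, x7⟩ ∈ ⟦below⟧} = {x1, x2, x3, x4, x6, x7, x8, x9, x14, x15}
⟦right of x1⟧ = {x : ⟨x, x1⟩ ∈ ⟦right of⟧} = {x1, x2, x3, x4, x7, x8, x10, x11, x12, x13, x14, x15}
⟦plate⟧ = {x1, x4, x5, x6, x8, x10, x14, x15, x16}
… ∩ ⟦which surrounded x13⟧ = {x1, x4, x5, x6, x8, x10, x14, x15, x16} ∩ {x1, x2, x3, x8, x9, x10, x11, x13, x15, x16} = {x1, x8, x10, x15, x16}
… ∩ ⟦below x7⟧ = {x1, x8, x10, x15, x16} ∩ {x1, x2, x3, x4, x6, x7, x8, x9, x14, x15} = {x1, x8, x15}
… ∩ ⟦right of x1⟧ = {x1, x8, x15} ∩ {x1, x2, x3, x4, x7, x8, x10, x11, x12, x13, x14, x15} = {x1, x8, x15}
So ⟦plate which surrounded x13 below x7 right of x1⟧ = {x1, x8, x15}.

{x1, x8, x15}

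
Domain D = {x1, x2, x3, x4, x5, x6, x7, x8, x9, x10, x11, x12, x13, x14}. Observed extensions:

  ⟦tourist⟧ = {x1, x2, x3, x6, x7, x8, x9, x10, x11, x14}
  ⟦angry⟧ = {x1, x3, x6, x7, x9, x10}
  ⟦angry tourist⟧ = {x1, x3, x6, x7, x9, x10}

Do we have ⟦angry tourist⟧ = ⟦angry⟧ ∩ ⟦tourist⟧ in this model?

⟦angry⟧ ∩ ⟦tourist⟧ = {x1, x3, x6, x7, x9, x10} ∩ {x1, x2, x3, x6, x7, x8, x9, x10, x11, x14} = {x1, x3, x6, x7, x9, x10}
Observed ⟦angry tourist⟧ = {x1, x3, x6, x7, x9, x10}.
These coincide, so the modifier is intersective here.

yes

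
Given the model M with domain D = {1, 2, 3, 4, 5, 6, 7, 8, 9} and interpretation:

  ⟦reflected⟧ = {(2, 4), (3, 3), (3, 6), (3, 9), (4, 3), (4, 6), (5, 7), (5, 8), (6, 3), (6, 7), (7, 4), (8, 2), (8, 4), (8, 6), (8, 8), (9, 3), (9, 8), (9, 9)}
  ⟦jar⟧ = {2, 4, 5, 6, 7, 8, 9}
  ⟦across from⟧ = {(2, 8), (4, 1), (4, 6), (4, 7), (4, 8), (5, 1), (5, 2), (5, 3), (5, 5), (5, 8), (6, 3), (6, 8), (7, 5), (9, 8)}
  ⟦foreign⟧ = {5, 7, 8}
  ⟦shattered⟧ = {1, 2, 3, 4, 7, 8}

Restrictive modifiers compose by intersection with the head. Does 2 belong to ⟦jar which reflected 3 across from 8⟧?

⟦which reflected 3⟧ = {x : ⟨x, 3⟩ ∈ ⟦reflected⟧} = {3, 4, 6, 9}
⟦across from 8⟧ = {x : ⟨x, 8⟩ ∈ ⟦across from⟧} = {2, 4, 5, 6, 9}
⟦jar⟧ = {2, 4, 5, 6, 7, 8, 9}
… ∩ ⟦which reflected 3⟧ = {2, 4, 5, 6, 7, 8, 9} ∩ {3, 4, 6, 9} = {4, 6, 9}
… ∩ ⟦across from 8⟧ = {4, 6, 9} ∩ {2, 4, 5, 6, 9} = {4, 6, 9}
⟦jar which reflected 3 across from 8⟧ = {4, 6, 9}; 2 ∉ this set.

no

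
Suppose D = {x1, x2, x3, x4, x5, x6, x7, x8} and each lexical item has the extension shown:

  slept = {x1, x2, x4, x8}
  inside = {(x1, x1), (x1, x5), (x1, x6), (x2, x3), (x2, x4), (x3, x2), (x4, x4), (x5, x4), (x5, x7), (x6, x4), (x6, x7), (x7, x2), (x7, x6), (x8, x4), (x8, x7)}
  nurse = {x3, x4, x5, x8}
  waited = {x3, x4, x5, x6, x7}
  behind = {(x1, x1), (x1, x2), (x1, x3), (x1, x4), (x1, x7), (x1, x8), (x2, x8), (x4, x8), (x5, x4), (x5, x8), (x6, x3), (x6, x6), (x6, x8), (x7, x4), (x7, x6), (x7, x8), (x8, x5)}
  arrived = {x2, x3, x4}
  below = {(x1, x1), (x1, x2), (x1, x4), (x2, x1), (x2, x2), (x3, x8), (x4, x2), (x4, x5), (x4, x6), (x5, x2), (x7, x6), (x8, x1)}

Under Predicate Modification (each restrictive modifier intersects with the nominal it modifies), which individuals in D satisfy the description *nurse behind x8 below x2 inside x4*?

{x4, x5}

⟦behind x8⟧ = {x : ⟨x, x8⟩ ∈ ⟦behind⟧} = {x1, x2, x4, x5, x6, x7}
⟦below x2⟧ = {x : ⟨x, x2⟩ ∈ ⟦below⟧} = {x1, x2, x4, x5}
⟦inside x4⟧ = {x : ⟨x, x4⟩ ∈ ⟦inside⟧} = {x2, x4, x5, x6, x8}
⟦nurse⟧ = {x3, x4, x5, x8}
… ∩ ⟦behind x8⟧ = {x3, x4, x5, x8} ∩ {x1, x2, x4, x5, x6, x7} = {x4, x5}
… ∩ ⟦below x2⟧ = {x4, x5} ∩ {x1, x2, x4, x5} = {x4, x5}
… ∩ ⟦inside x4⟧ = {x4, x5} ∩ {x2, x4, x5, x6, x8} = {x4, x5}
So ⟦nurse behind x8 below x2 inside x4⟧ = {x4, x5}.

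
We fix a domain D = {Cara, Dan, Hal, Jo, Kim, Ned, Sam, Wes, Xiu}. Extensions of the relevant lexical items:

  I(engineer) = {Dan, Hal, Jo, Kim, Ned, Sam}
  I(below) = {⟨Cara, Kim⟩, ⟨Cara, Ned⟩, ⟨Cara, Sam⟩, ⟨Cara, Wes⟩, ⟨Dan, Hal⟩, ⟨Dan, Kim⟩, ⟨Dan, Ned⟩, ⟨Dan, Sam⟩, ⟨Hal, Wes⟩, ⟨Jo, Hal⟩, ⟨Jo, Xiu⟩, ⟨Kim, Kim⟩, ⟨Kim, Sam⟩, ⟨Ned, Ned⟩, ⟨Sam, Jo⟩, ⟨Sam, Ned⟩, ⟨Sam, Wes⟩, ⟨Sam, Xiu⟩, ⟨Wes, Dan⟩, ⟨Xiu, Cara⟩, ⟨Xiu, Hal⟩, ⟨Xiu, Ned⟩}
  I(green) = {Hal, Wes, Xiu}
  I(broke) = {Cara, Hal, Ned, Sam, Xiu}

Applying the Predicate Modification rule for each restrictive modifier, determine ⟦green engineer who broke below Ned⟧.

⟦who broke⟧ = ⟦broke⟧ = {Cara, Hal, Ned, Sam, Xiu}
⟦below Ned⟧ = {x : ⟨x, Ned⟩ ∈ ⟦below⟧} = {Cara, Dan, Ned, Sam, Xiu}
⟦engineer⟧ = {Dan, Hal, Jo, Kim, Ned, Sam}
… ∩ ⟦who broke⟧ = {Dan, Hal, Jo, Kim, Ned, Sam} ∩ {Cara, Hal, Ned, Sam, Xiu} = {Hal, Ned, Sam}
… ∩ ⟦below Ned⟧ = {Hal, Ned, Sam} ∩ {Cara, Dan, Ned, Sam, Xiu} = {Ned, Sam}
… ∩ ⟦green⟧ = {Ned, Sam} ∩ {Hal, Wes, Xiu} = ∅
So ⟦green engineer who broke below Ned⟧ = ∅.

∅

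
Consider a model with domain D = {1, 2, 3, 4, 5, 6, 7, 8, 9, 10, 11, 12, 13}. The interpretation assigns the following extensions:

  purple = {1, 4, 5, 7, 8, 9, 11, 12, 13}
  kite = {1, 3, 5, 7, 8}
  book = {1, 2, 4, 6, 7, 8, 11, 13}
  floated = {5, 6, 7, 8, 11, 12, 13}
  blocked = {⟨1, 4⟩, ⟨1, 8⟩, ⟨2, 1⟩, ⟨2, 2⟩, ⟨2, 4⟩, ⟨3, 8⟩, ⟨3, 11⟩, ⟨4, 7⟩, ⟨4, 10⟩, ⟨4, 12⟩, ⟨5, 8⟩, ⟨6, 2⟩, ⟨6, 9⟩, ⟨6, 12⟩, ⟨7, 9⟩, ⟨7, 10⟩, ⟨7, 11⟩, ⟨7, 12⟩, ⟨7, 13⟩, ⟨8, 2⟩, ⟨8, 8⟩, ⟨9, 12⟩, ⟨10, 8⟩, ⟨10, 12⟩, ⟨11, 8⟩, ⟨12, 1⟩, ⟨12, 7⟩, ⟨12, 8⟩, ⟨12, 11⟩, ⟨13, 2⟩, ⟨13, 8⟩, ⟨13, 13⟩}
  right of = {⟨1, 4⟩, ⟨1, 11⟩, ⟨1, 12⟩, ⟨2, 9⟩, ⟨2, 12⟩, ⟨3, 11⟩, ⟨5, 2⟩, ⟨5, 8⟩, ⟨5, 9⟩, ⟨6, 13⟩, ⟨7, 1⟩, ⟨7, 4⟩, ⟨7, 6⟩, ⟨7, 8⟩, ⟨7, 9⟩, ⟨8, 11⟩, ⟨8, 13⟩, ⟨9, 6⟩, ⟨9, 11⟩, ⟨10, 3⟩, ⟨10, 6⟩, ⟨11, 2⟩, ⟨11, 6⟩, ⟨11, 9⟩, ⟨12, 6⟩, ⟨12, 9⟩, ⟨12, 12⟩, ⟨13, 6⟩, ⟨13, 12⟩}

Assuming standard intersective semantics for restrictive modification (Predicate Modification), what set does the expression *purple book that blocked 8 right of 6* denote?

⟦that blocked 8⟧ = {x : ⟨x, 8⟩ ∈ ⟦blocked⟧} = {1, 3, 5, 8, 10, 11, 12, 13}
⟦right of 6⟧ = {x : ⟨x, 6⟩ ∈ ⟦right of⟧} = {7, 9, 10, 11, 12, 13}
⟦book⟧ = {1, 2, 4, 6, 7, 8, 11, 13}
… ∩ ⟦that blocked 8⟧ = {1, 2, 4, 6, 7, 8, 11, 13} ∩ {1, 3, 5, 8, 10, 11, 12, 13} = {1, 8, 11, 13}
… ∩ ⟦right of 6⟧ = {1, 8, 11, 13} ∩ {7, 9, 10, 11, 12, 13} = {11, 13}
… ∩ ⟦purple⟧ = {11, 13} ∩ {1, 4, 5, 7, 8, 9, 11, 12, 13} = {11, 13}
So ⟦purple book that blocked 8 right of 6⟧ = {11, 13}.

{11, 13}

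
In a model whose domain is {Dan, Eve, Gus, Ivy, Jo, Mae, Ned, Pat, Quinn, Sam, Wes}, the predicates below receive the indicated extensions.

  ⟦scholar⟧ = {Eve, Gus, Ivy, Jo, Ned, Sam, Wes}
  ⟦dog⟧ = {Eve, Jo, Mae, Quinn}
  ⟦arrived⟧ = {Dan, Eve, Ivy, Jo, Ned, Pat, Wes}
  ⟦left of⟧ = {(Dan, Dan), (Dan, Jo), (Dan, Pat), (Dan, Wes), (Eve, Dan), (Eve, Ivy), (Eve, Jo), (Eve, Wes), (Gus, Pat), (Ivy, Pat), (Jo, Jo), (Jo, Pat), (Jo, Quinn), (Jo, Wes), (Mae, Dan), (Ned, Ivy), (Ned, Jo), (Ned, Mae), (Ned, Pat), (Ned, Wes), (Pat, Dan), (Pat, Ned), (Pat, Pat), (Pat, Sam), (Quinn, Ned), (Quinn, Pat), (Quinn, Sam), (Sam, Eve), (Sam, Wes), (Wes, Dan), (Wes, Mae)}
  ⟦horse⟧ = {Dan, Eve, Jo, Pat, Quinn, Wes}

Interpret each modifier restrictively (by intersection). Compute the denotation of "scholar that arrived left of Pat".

⟦that arrived⟧ = ⟦arrived⟧ = {Dan, Eve, Ivy, Jo, Ned, Pat, Wes}
⟦left of Pat⟧ = {x : ⟨x, Pat⟩ ∈ ⟦left of⟧} = {Dan, Gus, Ivy, Jo, Ned, Pat, Quinn}
⟦scholar⟧ = {Eve, Gus, Ivy, Jo, Ned, Sam, Wes}
… ∩ ⟦that arrived⟧ = {Eve, Gus, Ivy, Jo, Ned, Sam, Wes} ∩ {Dan, Eve, Ivy, Jo, Ned, Pat, Wes} = {Eve, Ivy, Jo, Ned, Wes}
… ∩ ⟦left of Pat⟧ = {Eve, Ivy, Jo, Ned, Wes} ∩ {Dan, Gus, Ivy, Jo, Ned, Pat, Quinn} = {Ivy, Jo, Ned}
So ⟦scholar that arrived left of Pat⟧ = {Ivy, Jo, Ned}.

{Ivy, Jo, Ned}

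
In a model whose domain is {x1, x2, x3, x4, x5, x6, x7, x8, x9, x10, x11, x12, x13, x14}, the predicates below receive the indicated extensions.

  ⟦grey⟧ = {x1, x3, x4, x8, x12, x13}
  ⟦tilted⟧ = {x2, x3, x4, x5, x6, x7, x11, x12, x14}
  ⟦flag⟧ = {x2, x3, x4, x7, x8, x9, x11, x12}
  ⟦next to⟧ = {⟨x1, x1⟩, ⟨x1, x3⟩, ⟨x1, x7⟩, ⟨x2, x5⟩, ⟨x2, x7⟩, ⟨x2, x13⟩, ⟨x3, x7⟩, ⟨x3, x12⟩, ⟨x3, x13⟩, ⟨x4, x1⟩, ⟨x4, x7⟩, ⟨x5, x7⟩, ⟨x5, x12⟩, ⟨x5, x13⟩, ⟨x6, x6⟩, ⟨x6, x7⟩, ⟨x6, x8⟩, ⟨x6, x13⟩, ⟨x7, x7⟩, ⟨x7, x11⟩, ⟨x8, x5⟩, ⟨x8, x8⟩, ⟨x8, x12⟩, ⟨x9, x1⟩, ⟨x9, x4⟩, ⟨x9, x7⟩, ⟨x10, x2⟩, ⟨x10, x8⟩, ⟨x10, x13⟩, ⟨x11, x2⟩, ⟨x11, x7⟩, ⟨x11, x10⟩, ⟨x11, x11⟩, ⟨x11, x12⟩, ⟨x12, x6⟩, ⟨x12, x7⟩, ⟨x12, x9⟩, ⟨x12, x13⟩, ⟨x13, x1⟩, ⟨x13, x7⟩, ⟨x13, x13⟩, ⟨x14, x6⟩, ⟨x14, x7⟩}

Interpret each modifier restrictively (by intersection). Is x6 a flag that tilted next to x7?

no

⟦that tilted⟧ = ⟦tilted⟧ = {x2, x3, x4, x5, x6, x7, x11, x12, x14}
⟦next to x7⟧ = {x : ⟨x, x7⟩ ∈ ⟦next to⟧} = {x1, x2, x3, x4, x5, x6, x7, x9, x11, x12, x13, x14}
⟦flag⟧ = {x2, x3, x4, x7, x8, x9, x11, x12}
… ∩ ⟦that tilted⟧ = {x2, x3, x4, x7, x8, x9, x11, x12} ∩ {x2, x3, x4, x5, x6, x7, x11, x12, x14} = {x2, x3, x4, x7, x11, x12}
… ∩ ⟦next to x7⟧ = {x2, x3, x4, x7, x11, x12} ∩ {x1, x2, x3, x4, x5, x6, x7, x9, x11, x12, x13, x14} = {x2, x3, x4, x7, x11, x12}
⟦flag that tilted next to x7⟧ = {x2, x3, x4, x7, x11, x12}; x6 ∉ this set.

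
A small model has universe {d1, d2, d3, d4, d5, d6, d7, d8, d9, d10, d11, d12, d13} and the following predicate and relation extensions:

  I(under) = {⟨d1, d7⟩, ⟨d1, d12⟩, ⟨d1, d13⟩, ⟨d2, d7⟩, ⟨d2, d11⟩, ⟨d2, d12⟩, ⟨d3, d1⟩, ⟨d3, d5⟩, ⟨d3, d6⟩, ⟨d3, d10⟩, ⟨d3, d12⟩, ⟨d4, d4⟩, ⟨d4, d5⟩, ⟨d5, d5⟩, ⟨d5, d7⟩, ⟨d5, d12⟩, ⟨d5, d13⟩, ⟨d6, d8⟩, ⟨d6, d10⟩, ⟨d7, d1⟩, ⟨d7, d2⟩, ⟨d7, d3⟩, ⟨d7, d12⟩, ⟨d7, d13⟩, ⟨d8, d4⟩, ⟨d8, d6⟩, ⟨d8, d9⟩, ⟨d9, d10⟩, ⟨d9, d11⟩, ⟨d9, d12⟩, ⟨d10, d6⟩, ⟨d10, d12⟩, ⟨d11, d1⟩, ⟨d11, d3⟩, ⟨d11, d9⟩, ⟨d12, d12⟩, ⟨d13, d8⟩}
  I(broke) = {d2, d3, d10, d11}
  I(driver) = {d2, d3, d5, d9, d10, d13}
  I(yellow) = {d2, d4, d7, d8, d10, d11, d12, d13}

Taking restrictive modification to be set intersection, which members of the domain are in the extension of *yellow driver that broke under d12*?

⟦that broke⟧ = ⟦broke⟧ = {d2, d3, d10, d11}
⟦under d12⟧ = {x : ⟨x, d12⟩ ∈ ⟦under⟧} = {d1, d2, d3, d5, d7, d9, d10, d12}
⟦driver⟧ = {d2, d3, d5, d9, d10, d13}
… ∩ ⟦that broke⟧ = {d2, d3, d5, d9, d10, d13} ∩ {d2, d3, d10, d11} = {d2, d3, d10}
… ∩ ⟦under d12⟧ = {d2, d3, d10} ∩ {d1, d2, d3, d5, d7, d9, d10, d12} = {d2, d3, d10}
… ∩ ⟦yellow⟧ = {d2, d3, d10} ∩ {d2, d4, d7, d8, d10, d11, d12, d13} = {d2, d10}
So ⟦yellow driver that broke under d12⟧ = {d2, d10}.

{d2, d10}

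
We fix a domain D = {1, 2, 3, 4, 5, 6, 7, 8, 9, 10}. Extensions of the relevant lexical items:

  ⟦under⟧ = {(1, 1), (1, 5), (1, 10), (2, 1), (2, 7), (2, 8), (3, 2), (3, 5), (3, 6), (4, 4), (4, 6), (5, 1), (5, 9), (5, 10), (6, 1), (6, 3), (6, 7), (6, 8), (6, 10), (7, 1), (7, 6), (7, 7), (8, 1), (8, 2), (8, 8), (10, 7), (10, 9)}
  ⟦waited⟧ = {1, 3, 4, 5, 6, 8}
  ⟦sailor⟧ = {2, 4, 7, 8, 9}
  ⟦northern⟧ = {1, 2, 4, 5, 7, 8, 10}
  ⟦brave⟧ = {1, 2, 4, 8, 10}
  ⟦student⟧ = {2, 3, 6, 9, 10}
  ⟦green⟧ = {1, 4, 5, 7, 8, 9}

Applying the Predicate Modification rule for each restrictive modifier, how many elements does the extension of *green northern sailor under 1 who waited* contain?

⟦under 1⟧ = {x : ⟨x, 1⟩ ∈ ⟦under⟧} = {1, 2, 5, 6, 7, 8}
⟦who waited⟧ = ⟦waited⟧ = {1, 3, 4, 5, 6, 8}
⟦sailor⟧ = {2, 4, 7, 8, 9}
… ∩ ⟦under 1⟧ = {2, 4, 7, 8, 9} ∩ {1, 2, 5, 6, 7, 8} = {2, 7, 8}
… ∩ ⟦who waited⟧ = {2, 7, 8} ∩ {1, 3, 4, 5, 6, 8} = {8}
… ∩ ⟦green⟧ = {8} ∩ {1, 4, 5, 7, 8, 9} = {8}
… ∩ ⟦northern⟧ = {8} ∩ {1, 2, 4, 5, 7, 8, 10} = {8}
⟦green northern sailor under 1 who waited⟧ = {8}, so the cardinality is 1.

1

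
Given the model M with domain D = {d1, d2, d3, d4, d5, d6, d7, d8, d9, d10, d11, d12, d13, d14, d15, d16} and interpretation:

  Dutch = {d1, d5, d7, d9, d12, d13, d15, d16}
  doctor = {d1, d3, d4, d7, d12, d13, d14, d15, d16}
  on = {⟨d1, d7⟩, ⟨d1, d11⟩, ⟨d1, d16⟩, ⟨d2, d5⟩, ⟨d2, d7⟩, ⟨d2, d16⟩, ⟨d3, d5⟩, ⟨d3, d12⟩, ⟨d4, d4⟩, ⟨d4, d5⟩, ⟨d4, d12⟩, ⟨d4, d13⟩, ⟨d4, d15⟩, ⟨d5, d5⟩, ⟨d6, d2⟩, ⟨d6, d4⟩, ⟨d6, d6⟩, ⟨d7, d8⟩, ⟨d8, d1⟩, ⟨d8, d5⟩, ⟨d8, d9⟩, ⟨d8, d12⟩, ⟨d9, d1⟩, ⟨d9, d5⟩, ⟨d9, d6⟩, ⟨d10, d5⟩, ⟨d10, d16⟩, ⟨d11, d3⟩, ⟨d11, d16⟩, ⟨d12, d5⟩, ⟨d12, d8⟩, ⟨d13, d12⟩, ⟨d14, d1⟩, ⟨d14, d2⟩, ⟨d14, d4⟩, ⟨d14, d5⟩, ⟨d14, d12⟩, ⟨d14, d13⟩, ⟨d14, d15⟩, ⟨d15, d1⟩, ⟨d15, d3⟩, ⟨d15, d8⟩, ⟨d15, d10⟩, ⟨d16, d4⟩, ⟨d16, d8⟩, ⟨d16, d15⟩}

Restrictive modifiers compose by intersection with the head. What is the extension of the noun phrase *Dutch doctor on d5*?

{d12}

⟦on d5⟧ = {x : ⟨x, d5⟩ ∈ ⟦on⟧} = {d2, d3, d4, d5, d8, d9, d10, d12, d14}
⟦doctor⟧ = {d1, d3, d4, d7, d12, d13, d14, d15, d16}
… ∩ ⟦on d5⟧ = {d1, d3, d4, d7, d12, d13, d14, d15, d16} ∩ {d2, d3, d4, d5, d8, d9, d10, d12, d14} = {d3, d4, d12, d14}
… ∩ ⟦Dutch⟧ = {d3, d4, d12, d14} ∩ {d1, d5, d7, d9, d12, d13, d15, d16} = {d12}
So ⟦Dutch doctor on d5⟧ = {d12}.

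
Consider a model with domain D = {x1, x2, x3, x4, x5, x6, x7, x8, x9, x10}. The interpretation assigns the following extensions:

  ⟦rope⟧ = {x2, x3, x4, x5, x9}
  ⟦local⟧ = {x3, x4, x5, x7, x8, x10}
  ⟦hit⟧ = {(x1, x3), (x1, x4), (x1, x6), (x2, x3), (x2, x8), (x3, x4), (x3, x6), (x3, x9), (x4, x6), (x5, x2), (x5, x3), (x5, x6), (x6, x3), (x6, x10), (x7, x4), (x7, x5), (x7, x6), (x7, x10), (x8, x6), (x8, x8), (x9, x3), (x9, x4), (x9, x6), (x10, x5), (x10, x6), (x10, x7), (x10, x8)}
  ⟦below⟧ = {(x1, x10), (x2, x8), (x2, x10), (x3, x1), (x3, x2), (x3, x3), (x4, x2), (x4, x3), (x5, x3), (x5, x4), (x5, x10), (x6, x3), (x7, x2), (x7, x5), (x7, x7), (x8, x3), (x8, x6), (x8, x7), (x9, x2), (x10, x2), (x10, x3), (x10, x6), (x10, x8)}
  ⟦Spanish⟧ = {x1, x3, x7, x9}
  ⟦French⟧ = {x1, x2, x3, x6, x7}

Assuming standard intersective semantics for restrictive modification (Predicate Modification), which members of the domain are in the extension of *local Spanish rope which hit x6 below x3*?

{x3}

⟦which hit x6⟧ = {x : ⟨x, x6⟩ ∈ ⟦hit⟧} = {x1, x3, x4, x5, x7, x8, x9, x10}
⟦below x3⟧ = {x : ⟨x, x3⟩ ∈ ⟦below⟧} = {x3, x4, x5, x6, x8, x10}
⟦rope⟧ = {x2, x3, x4, x5, x9}
… ∩ ⟦which hit x6⟧ = {x2, x3, x4, x5, x9} ∩ {x1, x3, x4, x5, x7, x8, x9, x10} = {x3, x4, x5, x9}
… ∩ ⟦below x3⟧ = {x3, x4, x5, x9} ∩ {x3, x4, x5, x6, x8, x10} = {x3, x4, x5}
… ∩ ⟦local⟧ = {x3, x4, x5} ∩ {x3, x4, x5, x7, x8, x10} = {x3, x4, x5}
… ∩ ⟦Spanish⟧ = {x3, x4, x5} ∩ {x1, x3, x7, x9} = {x3}
So ⟦local Spanish rope which hit x6 below x3⟧ = {x3}.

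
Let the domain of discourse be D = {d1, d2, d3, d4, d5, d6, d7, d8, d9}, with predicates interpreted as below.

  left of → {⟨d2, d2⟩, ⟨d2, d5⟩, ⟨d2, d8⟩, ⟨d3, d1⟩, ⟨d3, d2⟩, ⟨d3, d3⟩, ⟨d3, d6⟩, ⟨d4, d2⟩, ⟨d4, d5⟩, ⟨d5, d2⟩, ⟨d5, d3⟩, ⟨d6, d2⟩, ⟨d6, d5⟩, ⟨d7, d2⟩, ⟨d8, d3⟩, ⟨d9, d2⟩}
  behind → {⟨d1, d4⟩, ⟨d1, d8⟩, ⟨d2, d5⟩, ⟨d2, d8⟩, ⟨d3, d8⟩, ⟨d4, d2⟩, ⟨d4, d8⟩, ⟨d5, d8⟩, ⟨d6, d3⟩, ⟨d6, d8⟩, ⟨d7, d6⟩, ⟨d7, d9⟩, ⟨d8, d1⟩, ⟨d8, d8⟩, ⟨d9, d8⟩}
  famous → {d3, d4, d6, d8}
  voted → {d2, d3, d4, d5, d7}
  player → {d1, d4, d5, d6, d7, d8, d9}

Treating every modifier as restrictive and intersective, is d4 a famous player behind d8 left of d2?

⟦behind d8⟧ = {x : ⟨x, d8⟩ ∈ ⟦behind⟧} = {d1, d2, d3, d4, d5, d6, d8, d9}
⟦left of d2⟧ = {x : ⟨x, d2⟩ ∈ ⟦left of⟧} = {d2, d3, d4, d5, d6, d7, d9}
⟦player⟧ = {d1, d4, d5, d6, d7, d8, d9}
… ∩ ⟦behind d8⟧ = {d1, d4, d5, d6, d7, d8, d9} ∩ {d1, d2, d3, d4, d5, d6, d8, d9} = {d1, d4, d5, d6, d8, d9}
… ∩ ⟦left of d2⟧ = {d1, d4, d5, d6, d8, d9} ∩ {d2, d3, d4, d5, d6, d7, d9} = {d4, d5, d6, d9}
… ∩ ⟦famous⟧ = {d4, d5, d6, d9} ∩ {d3, d4, d6, d8} = {d4, d6}
⟦famous player behind d8 left of d2⟧ = {d4, d6}; d4 ∈ this set.

yes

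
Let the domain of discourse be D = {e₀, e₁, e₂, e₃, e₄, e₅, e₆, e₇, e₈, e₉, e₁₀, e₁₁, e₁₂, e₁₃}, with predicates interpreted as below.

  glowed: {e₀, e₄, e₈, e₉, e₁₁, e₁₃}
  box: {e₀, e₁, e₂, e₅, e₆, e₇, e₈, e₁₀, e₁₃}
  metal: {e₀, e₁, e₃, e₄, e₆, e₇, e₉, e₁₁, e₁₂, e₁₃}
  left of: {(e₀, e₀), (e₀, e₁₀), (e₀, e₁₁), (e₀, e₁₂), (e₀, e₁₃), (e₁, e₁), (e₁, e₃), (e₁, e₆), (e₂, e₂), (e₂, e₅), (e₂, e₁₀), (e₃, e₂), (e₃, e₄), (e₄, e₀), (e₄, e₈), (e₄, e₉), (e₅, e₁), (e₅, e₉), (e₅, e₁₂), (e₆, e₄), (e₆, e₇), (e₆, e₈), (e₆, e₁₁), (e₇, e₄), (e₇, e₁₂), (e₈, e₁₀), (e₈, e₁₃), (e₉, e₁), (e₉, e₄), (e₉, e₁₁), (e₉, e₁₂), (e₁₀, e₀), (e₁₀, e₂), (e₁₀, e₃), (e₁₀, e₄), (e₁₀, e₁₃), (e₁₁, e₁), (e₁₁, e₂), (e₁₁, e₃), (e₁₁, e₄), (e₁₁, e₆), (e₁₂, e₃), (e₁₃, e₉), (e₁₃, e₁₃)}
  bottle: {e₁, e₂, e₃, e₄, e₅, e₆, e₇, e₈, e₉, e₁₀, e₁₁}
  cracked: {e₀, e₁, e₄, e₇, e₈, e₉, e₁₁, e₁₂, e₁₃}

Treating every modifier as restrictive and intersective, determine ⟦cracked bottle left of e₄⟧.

{e₇, e₉, e₁₁}

⟦left of e₄⟧ = {x : ⟨x, e₄⟩ ∈ ⟦left of⟧} = {e₃, e₆, e₇, e₉, e₁₀, e₁₁}
⟦bottle⟧ = {e₁, e₂, e₃, e₄, e₅, e₆, e₇, e₈, e₉, e₁₀, e₁₁}
… ∩ ⟦left of e₄⟧ = {e₁, e₂, e₃, e₄, e₅, e₆, e₇, e₈, e₉, e₁₀, e₁₁} ∩ {e₃, e₆, e₇, e₉, e₁₀, e₁₁} = {e₃, e₆, e₇, e₉, e₁₀, e₁₁}
… ∩ ⟦cracked⟧ = {e₃, e₆, e₇, e₉, e₁₀, e₁₁} ∩ {e₀, e₁, e₄, e₇, e₈, e₉, e₁₁, e₁₂, e₁₃} = {e₇, e₉, e₁₁}
So ⟦cracked bottle left of e₄⟧ = {e₇, e₉, e₁₁}.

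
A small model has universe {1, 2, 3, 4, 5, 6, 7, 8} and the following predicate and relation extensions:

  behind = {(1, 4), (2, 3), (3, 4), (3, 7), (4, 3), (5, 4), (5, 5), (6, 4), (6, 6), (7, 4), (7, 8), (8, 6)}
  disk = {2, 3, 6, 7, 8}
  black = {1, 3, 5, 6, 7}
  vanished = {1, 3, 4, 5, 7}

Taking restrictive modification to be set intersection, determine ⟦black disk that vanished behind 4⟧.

{3, 7}

⟦that vanished⟧ = ⟦vanished⟧ = {1, 3, 4, 5, 7}
⟦behind 4⟧ = {x : ⟨x, 4⟩ ∈ ⟦behind⟧} = {1, 3, 5, 6, 7}
⟦disk⟧ = {2, 3, 6, 7, 8}
… ∩ ⟦that vanished⟧ = {2, 3, 6, 7, 8} ∩ {1, 3, 4, 5, 7} = {3, 7}
… ∩ ⟦behind 4⟧ = {3, 7} ∩ {1, 3, 5, 6, 7} = {3, 7}
… ∩ ⟦black⟧ = {3, 7} ∩ {1, 3, 5, 6, 7} = {3, 7}
So ⟦black disk that vanished behind 4⟧ = {3, 7}.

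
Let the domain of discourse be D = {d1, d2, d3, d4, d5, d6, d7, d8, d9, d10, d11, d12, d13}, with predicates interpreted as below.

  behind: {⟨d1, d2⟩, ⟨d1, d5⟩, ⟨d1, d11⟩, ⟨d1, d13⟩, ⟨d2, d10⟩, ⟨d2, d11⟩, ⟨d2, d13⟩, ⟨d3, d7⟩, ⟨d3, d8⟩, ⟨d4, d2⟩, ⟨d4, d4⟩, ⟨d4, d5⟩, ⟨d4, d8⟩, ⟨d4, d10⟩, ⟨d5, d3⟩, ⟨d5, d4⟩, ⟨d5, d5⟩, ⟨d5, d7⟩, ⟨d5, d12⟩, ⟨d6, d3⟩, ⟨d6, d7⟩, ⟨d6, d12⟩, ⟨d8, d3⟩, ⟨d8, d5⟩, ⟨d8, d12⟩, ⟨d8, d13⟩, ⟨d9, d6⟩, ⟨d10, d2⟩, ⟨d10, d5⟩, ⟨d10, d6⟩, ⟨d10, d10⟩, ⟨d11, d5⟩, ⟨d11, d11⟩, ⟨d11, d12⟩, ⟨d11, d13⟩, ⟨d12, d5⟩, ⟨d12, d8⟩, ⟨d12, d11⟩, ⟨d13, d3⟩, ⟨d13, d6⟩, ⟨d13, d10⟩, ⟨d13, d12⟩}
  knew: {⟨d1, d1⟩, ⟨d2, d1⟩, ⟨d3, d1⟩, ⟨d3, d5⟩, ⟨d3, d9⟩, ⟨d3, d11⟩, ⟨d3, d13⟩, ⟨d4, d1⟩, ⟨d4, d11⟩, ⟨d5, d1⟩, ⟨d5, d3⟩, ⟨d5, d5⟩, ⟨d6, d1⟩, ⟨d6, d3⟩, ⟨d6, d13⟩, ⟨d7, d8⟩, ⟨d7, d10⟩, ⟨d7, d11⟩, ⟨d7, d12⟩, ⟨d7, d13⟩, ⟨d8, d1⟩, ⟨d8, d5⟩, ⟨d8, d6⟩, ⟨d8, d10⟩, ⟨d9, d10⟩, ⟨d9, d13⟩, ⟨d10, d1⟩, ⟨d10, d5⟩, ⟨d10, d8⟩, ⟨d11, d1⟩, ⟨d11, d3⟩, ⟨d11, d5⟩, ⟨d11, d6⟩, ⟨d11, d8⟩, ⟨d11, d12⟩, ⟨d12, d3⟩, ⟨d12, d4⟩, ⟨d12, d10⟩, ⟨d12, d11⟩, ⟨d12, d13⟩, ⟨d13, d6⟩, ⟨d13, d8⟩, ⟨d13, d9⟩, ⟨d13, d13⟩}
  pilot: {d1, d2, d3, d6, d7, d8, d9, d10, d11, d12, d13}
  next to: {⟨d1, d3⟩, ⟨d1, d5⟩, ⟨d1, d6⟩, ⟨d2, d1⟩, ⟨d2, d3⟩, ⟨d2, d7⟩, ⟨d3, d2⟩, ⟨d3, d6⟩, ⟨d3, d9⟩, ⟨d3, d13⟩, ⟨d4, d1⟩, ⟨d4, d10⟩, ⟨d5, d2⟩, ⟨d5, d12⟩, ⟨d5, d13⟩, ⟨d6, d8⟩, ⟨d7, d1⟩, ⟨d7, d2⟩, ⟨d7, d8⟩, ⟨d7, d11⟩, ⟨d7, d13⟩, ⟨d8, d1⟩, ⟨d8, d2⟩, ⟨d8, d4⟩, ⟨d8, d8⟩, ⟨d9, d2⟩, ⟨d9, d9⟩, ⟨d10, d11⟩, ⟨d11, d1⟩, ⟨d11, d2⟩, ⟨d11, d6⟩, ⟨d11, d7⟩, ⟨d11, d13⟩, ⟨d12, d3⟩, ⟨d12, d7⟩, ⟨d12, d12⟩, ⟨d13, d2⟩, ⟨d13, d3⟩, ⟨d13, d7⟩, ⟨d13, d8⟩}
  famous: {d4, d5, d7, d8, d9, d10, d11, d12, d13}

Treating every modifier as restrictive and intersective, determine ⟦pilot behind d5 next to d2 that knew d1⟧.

{d8, d11}

⟦behind d5⟧ = {x : ⟨x, d5⟩ ∈ ⟦behind⟧} = {d1, d4, d5, d8, d10, d11, d12}
⟦next to d2⟧ = {x : ⟨x, d2⟩ ∈ ⟦next to⟧} = {d3, d5, d7, d8, d9, d11, d13}
⟦that knew d1⟧ = {x : ⟨x, d1⟩ ∈ ⟦knew⟧} = {d1, d2, d3, d4, d5, d6, d8, d10, d11}
⟦pilot⟧ = {d1, d2, d3, d6, d7, d8, d9, d10, d11, d12, d13}
… ∩ ⟦behind d5⟧ = {d1, d2, d3, d6, d7, d8, d9, d10, d11, d12, d13} ∩ {d1, d4, d5, d8, d10, d11, d12} = {d1, d8, d10, d11, d12}
… ∩ ⟦next to d2⟧ = {d1, d8, d10, d11, d12} ∩ {d3, d5, d7, d8, d9, d11, d13} = {d8, d11}
… ∩ ⟦that knew d1⟧ = {d8, d11} ∩ {d1, d2, d3, d4, d5, d6, d8, d10, d11} = {d8, d11}
So ⟦pilot behind d5 next to d2 that knew d1⟧ = {d8, d11}.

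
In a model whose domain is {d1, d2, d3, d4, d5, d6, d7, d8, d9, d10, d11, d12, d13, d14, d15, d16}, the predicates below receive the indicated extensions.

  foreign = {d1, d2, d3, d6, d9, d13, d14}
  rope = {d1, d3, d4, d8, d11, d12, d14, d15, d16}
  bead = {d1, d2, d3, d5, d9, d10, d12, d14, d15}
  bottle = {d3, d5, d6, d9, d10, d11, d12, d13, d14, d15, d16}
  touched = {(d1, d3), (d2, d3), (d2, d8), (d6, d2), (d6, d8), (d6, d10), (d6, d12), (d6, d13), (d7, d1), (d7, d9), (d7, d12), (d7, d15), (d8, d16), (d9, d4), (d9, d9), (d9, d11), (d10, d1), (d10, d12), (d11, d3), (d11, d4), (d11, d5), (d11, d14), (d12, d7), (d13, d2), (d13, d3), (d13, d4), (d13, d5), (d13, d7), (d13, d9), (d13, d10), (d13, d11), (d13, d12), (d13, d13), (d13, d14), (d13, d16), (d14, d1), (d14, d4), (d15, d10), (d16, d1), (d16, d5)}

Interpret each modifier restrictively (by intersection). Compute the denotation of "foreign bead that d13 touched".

⟦that d13 touched⟧ = {x : ⟨d13, x⟩ ∈ ⟦touched⟧} = {d2, d3, d4, d5, d7, d9, d10, d11, d12, d13, d14, d16}
⟦bead⟧ = {d1, d2, d3, d5, d9, d10, d12, d14, d15}
… ∩ ⟦that d13 touched⟧ = {d1, d2, d3, d5, d9, d10, d12, d14, d15} ∩ {d2, d3, d4, d5, d7, d9, d10, d11, d12, d13, d14, d16} = {d2, d3, d5, d9, d10, d12, d14}
… ∩ ⟦foreign⟧ = {d2, d3, d5, d9, d10, d12, d14} ∩ {d1, d2, d3, d6, d9, d13, d14} = {d2, d3, d9, d14}
So ⟦foreign bead that d13 touched⟧ = {d2, d3, d9, d14}.

{d2, d3, d9, d14}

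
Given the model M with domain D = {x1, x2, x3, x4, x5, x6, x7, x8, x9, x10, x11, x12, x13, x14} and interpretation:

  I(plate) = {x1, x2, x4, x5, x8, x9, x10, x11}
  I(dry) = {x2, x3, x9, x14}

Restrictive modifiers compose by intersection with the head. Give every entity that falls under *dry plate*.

⟦plate⟧ = {x1, x2, x4, x5, x8, x9, x10, x11}
… ∩ ⟦dry⟧ = {x1, x2, x4, x5, x8, x9, x10, x11} ∩ {x2, x3, x9, x14} = {x2, x9}
So ⟦dry plate⟧ = {x2, x9}.

{x2, x9}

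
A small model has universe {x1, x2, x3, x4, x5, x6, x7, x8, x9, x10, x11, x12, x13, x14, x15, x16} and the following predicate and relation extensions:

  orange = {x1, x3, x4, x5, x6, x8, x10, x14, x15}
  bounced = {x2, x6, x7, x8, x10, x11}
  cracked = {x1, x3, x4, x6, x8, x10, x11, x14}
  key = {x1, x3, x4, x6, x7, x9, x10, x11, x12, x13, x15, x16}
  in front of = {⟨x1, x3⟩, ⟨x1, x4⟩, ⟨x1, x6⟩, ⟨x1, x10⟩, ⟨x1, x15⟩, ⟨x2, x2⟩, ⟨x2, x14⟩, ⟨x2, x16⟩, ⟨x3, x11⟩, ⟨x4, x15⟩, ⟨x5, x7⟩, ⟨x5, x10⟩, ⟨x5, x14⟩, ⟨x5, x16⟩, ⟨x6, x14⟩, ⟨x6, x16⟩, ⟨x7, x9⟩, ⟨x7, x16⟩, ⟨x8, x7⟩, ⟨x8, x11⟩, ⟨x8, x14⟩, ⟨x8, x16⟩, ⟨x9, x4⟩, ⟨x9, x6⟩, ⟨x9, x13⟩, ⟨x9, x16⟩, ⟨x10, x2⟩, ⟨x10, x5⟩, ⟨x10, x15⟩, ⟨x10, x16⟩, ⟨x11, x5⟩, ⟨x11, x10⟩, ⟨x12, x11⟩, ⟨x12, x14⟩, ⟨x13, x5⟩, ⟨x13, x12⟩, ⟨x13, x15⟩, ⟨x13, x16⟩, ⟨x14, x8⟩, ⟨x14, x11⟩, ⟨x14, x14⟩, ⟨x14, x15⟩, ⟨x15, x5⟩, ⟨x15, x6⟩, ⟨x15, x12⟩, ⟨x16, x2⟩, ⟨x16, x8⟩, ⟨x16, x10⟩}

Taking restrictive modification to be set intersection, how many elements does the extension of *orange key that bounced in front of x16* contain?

2

⟦that bounced⟧ = ⟦bounced⟧ = {x2, x6, x7, x8, x10, x11}
⟦in front of x16⟧ = {x : ⟨x, x16⟩ ∈ ⟦in front of⟧} = {x2, x5, x6, x7, x8, x9, x10, x13}
⟦key⟧ = {x1, x3, x4, x6, x7, x9, x10, x11, x12, x13, x15, x16}
… ∩ ⟦that bounced⟧ = {x1, x3, x4, x6, x7, x9, x10, x11, x12, x13, x15, x16} ∩ {x2, x6, x7, x8, x10, x11} = {x6, x7, x10, x11}
… ∩ ⟦in front of x16⟧ = {x6, x7, x10, x11} ∩ {x2, x5, x6, x7, x8, x9, x10, x13} = {x6, x7, x10}
… ∩ ⟦orange⟧ = {x6, x7, x10} ∩ {x1, x3, x4, x5, x6, x8, x10, x14, x15} = {x6, x10}
⟦orange key that bounced in front of x16⟧ = {x6, x10}, so the cardinality is 2.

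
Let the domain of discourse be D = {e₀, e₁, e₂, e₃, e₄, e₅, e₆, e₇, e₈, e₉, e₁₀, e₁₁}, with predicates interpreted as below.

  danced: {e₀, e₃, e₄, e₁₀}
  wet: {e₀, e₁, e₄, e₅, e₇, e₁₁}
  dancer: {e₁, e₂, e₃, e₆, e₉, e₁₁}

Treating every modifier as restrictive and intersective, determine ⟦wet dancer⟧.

⟦dancer⟧ = {e₁, e₂, e₃, e₆, e₉, e₁₁}
… ∩ ⟦wet⟧ = {e₁, e₂, e₃, e₆, e₉, e₁₁} ∩ {e₀, e₁, e₄, e₅, e₇, e₁₁} = {e₁, e₁₁}
So ⟦wet dancer⟧ = {e₁, e₁₁}.

{e₁, e₁₁}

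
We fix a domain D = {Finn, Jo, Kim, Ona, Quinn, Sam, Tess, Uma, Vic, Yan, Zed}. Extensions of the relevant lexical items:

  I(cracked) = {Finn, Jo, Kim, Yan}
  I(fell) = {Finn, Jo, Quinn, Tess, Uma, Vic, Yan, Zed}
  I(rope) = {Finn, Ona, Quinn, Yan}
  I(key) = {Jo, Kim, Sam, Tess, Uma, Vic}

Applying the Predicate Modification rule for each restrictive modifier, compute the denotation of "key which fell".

⟦which fell⟧ = ⟦fell⟧ = {Finn, Jo, Quinn, Tess, Uma, Vic, Yan, Zed}
⟦key⟧ = {Jo, Kim, Sam, Tess, Uma, Vic}
… ∩ ⟦which fell⟧ = {Jo, Kim, Sam, Tess, Uma, Vic} ∩ {Finn, Jo, Quinn, Tess, Uma, Vic, Yan, Zed} = {Jo, Tess, Uma, Vic}
So ⟦key which fell⟧ = {Jo, Tess, Uma, Vic}.

{Jo, Tess, Uma, Vic}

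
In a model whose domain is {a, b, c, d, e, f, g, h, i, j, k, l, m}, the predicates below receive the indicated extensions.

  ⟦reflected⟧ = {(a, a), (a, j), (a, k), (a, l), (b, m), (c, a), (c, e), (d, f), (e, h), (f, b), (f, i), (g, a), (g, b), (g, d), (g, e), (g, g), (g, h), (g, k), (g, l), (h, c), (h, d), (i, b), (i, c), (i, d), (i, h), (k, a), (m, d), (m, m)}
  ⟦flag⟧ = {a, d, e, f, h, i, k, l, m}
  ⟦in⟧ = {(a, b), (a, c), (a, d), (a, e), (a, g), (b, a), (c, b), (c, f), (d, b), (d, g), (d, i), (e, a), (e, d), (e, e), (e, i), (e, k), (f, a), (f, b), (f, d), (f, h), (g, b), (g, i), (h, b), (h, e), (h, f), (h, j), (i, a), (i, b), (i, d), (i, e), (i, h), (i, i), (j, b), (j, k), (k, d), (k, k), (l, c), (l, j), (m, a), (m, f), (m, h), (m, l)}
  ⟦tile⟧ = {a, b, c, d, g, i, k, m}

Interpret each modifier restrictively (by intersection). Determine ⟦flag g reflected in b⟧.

⟦g reflected⟧ = {x : ⟨g, x⟩ ∈ ⟦reflected⟧} = {a, b, d, e, g, h, k, l}
⟦in b⟧ = {x : ⟨x, b⟩ ∈ ⟦in⟧} = {a, c, d, f, g, h, i, j}
⟦flag⟧ = {a, d, e, f, h, i, k, l, m}
… ∩ ⟦g reflected⟧ = {a, d, e, f, h, i, k, l, m} ∩ {a, b, d, e, g, h, k, l} = {a, d, e, h, k, l}
… ∩ ⟦in b⟧ = {a, d, e, h, k, l} ∩ {a, c, d, f, g, h, i, j} = {a, d, h}
So ⟦flag g reflected in b⟧ = {a, d, h}.

{a, d, h}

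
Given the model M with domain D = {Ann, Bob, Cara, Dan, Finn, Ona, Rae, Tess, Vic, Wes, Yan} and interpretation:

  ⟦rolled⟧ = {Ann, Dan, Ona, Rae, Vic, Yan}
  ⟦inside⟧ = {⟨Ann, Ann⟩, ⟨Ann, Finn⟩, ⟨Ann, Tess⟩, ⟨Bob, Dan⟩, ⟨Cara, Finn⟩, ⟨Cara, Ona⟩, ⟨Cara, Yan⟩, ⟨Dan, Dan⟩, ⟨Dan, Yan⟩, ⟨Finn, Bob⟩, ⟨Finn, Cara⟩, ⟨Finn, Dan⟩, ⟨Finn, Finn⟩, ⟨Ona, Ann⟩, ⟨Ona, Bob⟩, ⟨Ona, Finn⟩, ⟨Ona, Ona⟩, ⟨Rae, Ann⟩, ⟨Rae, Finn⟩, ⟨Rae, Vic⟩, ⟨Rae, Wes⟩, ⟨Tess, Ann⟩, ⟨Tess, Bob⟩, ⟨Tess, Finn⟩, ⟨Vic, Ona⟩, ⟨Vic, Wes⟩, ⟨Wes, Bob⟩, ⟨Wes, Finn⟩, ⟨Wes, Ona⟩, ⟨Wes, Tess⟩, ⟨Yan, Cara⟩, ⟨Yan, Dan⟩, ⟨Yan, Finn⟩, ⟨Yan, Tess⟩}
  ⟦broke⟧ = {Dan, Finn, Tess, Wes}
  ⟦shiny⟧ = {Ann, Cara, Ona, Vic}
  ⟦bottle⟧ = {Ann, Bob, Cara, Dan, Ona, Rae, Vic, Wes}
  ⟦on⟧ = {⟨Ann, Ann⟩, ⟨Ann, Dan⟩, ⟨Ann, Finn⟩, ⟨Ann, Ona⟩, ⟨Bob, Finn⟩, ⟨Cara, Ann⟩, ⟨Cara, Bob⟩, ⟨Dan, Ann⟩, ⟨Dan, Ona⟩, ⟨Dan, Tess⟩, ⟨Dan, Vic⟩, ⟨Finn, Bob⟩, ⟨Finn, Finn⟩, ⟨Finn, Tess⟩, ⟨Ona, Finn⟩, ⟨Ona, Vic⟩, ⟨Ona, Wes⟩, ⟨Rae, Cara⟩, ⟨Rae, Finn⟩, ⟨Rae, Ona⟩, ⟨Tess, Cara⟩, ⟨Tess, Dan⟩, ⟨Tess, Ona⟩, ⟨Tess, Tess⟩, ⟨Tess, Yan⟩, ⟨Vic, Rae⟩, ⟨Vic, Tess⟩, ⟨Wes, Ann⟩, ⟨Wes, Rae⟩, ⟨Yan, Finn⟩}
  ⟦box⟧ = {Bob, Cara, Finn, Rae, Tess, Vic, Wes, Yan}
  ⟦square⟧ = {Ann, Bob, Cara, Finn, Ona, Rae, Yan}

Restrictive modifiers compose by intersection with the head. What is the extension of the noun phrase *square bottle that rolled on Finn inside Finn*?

{Ann, Ona, Rae}

⟦that rolled⟧ = ⟦rolled⟧ = {Ann, Dan, Ona, Rae, Vic, Yan}
⟦on Finn⟧ = {x : ⟨x, Finn⟩ ∈ ⟦on⟧} = {Ann, Bob, Finn, Ona, Rae, Yan}
⟦inside Finn⟧ = {x : ⟨x, Finn⟩ ∈ ⟦inside⟧} = {Ann, Cara, Finn, Ona, Rae, Tess, Wes, Yan}
⟦bottle⟧ = {Ann, Bob, Cara, Dan, Ona, Rae, Vic, Wes}
… ∩ ⟦that rolled⟧ = {Ann, Bob, Cara, Dan, Ona, Rae, Vic, Wes} ∩ {Ann, Dan, Ona, Rae, Vic, Yan} = {Ann, Dan, Ona, Rae, Vic}
… ∩ ⟦on Finn⟧ = {Ann, Dan, Ona, Rae, Vic} ∩ {Ann, Bob, Finn, Ona, Rae, Yan} = {Ann, Ona, Rae}
… ∩ ⟦inside Finn⟧ = {Ann, Ona, Rae} ∩ {Ann, Cara, Finn, Ona, Rae, Tess, Wes, Yan} = {Ann, Ona, Rae}
… ∩ ⟦square⟧ = {Ann, Ona, Rae} ∩ {Ann, Bob, Cara, Finn, Ona, Rae, Yan} = {Ann, Ona, Rae}
So ⟦square bottle that rolled on Finn inside Finn⟧ = {Ann, Ona, Rae}.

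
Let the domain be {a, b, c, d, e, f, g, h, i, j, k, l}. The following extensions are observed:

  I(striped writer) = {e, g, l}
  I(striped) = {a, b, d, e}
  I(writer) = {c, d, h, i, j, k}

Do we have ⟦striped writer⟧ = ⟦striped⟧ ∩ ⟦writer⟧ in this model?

⟦striped⟧ ∩ ⟦writer⟧ = {a, b, d, e} ∩ {c, d, h, i, j, k} = {d}
Observed ⟦striped writer⟧ = {e, g, l}.
These differ, so the modifier is not intersective in this model.

no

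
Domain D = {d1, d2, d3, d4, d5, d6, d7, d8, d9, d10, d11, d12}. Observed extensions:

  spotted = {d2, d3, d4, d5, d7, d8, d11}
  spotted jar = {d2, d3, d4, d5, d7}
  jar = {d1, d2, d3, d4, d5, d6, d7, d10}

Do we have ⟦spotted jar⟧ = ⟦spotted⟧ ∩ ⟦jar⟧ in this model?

yes

⟦spotted⟧ ∩ ⟦jar⟧ = {d2, d3, d4, d5, d7, d8, d11} ∩ {d1, d2, d3, d4, d5, d6, d7, d10} = {d2, d3, d4, d5, d7}
Observed ⟦spotted jar⟧ = {d2, d3, d4, d5, d7}.
These coincide, so the modifier is intersective here.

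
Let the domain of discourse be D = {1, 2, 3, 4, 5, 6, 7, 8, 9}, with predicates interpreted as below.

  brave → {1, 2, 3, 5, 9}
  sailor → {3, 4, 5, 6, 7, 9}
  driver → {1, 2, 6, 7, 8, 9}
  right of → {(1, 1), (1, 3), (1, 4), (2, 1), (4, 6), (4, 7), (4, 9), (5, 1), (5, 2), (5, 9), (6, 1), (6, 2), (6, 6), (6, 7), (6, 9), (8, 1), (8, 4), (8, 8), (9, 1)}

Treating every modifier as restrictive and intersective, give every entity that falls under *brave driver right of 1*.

⟦right of 1⟧ = {x : ⟨x, 1⟩ ∈ ⟦right of⟧} = {1, 2, 5, 6, 8, 9}
⟦driver⟧ = {1, 2, 6, 7, 8, 9}
… ∩ ⟦right of 1⟧ = {1, 2, 6, 7, 8, 9} ∩ {1, 2, 5, 6, 8, 9} = {1, 2, 6, 8, 9}
… ∩ ⟦brave⟧ = {1, 2, 6, 8, 9} ∩ {1, 2, 3, 5, 9} = {1, 2, 9}
So ⟦brave driver right of 1⟧ = {1, 2, 9}.

{1, 2, 9}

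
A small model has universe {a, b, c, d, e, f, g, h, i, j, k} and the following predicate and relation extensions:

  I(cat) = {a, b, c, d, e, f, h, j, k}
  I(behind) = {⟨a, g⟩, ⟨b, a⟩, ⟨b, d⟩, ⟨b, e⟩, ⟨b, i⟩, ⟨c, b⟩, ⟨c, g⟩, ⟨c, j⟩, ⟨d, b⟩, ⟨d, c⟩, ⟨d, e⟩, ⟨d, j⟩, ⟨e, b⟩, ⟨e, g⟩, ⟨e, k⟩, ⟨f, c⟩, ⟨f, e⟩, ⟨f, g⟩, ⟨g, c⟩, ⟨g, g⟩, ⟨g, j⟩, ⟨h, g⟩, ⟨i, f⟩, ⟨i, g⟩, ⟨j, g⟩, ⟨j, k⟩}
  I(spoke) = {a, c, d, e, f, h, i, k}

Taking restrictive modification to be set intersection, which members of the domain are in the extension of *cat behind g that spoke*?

{a, c, e, f, h}

⟦behind g⟧ = {x : ⟨x, g⟩ ∈ ⟦behind⟧} = {a, c, e, f, g, h, i, j}
⟦that spoke⟧ = ⟦spoke⟧ = {a, c, d, e, f, h, i, k}
⟦cat⟧ = {a, b, c, d, e, f, h, j, k}
… ∩ ⟦behind g⟧ = {a, b, c, d, e, f, h, j, k} ∩ {a, c, e, f, g, h, i, j} = {a, c, e, f, h, j}
… ∩ ⟦that spoke⟧ = {a, c, e, f, h, j} ∩ {a, c, d, e, f, h, i, k} = {a, c, e, f, h}
So ⟦cat behind g that spoke⟧ = {a, c, e, f, h}.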